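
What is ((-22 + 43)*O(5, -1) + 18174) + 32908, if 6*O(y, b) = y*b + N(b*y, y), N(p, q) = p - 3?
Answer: 102073/2 ≈ 51037.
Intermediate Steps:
N(p, q) = -3 + p
O(y, b) = -½ + b*y/3 (O(y, b) = (y*b + (-3 + b*y))/6 = (b*y + (-3 + b*y))/6 = (-3 + 2*b*y)/6 = -½ + b*y/3)
((-22 + 43)*O(5, -1) + 18174) + 32908 = ((-22 + 43)*(-½ + (⅓)*(-1)*5) + 18174) + 32908 = (21*(-½ - 5/3) + 18174) + 32908 = (21*(-13/6) + 18174) + 32908 = (-91/2 + 18174) + 32908 = 36257/2 + 32908 = 102073/2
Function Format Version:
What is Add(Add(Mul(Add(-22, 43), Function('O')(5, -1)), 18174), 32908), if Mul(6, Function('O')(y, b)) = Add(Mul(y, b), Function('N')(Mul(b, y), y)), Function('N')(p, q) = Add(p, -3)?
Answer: Rational(102073, 2) ≈ 51037.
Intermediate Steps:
Function('N')(p, q) = Add(-3, p)
Function('O')(y, b) = Add(Rational(-1, 2), Mul(Rational(1, 3), b, y)) (Function('O')(y, b) = Mul(Rational(1, 6), Add(Mul(y, b), Add(-3, Mul(b, y)))) = Mul(Rational(1, 6), Add(Mul(b, y), Add(-3, Mul(b, y)))) = Mul(Rational(1, 6), Add(-3, Mul(2, b, y))) = Add(Rational(-1, 2), Mul(Rational(1, 3), b, y)))
Add(Add(Mul(Add(-22, 43), Function('O')(5, -1)), 18174), 32908) = Add(Add(Mul(Add(-22, 43), Add(Rational(-1, 2), Mul(Rational(1, 3), -1, 5))), 18174), 32908) = Add(Add(Mul(21, Add(Rational(-1, 2), Rational(-5, 3))), 18174), 32908) = Add(Add(Mul(21, Rational(-13, 6)), 18174), 32908) = Add(Add(Rational(-91, 2), 18174), 32908) = Add(Rational(36257, 2), 32908) = Rational(102073, 2)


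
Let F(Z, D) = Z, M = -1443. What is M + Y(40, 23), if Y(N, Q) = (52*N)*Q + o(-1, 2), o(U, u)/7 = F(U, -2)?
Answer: 46390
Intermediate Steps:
o(U, u) = 7*U
Y(N, Q) = -7 + 52*N*Q (Y(N, Q) = (52*N)*Q + 7*(-1) = 52*N*Q - 7 = -7 + 52*N*Q)
M + Y(40, 23) = -1443 + (-7 + 52*40*23) = -1443 + (-7 + 47840) = -1443 + 47833 = 46390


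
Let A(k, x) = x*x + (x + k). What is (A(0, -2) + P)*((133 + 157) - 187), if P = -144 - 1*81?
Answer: -22969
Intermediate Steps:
A(k, x) = k + x + x**2 (A(k, x) = x**2 + (k + x) = k + x + x**2)
P = -225 (P = -144 - 81 = -225)
(A(0, -2) + P)*((133 + 157) - 187) = ((0 - 2 + (-2)**2) - 225)*((133 + 157) - 187) = ((0 - 2 + 4) - 225)*(290 - 187) = (2 - 225)*103 = -223*103 = -22969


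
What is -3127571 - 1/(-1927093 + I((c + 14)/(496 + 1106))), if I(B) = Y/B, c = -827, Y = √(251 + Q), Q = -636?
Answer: 2*(-835061457*√385 + 816674784539321*I)/(-522242203*I + 534*√385) ≈ -3.1276e+6 + 1.4901e-8*I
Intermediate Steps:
Y = I*√385 (Y = √(251 - 636) = √(-385) = I*√385 ≈ 19.621*I)
I(B) = I*√385/B (I(B) = (I*√385)/B = I*√385/B)
-3127571 - 1/(-1927093 + I((c + 14)/(496 + 1106))) = -3127571 - 1/(-1927093 + I*√385/(((-827 + 14)/(496 + 1106)))) = -3127571 - 1/(-1927093 + I*√385/((-813/1602))) = -3127571 - 1/(-1927093 + I*√385/((-813*1/1602))) = -3127571 - 1/(-1927093 + I*√385/(-271/534)) = -3127571 - 1/(-1927093 + I*√385*(-534/271)) = -3127571 - 1/(-1927093 - 534*I*√385/271)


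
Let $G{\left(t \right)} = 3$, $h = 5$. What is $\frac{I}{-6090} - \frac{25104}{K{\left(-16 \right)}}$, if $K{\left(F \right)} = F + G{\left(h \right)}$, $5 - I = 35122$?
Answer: $\frac{153339881}{79170} \approx 1936.8$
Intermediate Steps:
$I = -35117$ ($I = 5 - 35122 = -35117$)
$K{\left(F \right)} = 3 + F$ ($K{\left(F \right)} = F + 3 = 3 + F$)
$\frac{I}{-6090} - \frac{25104}{K{\left(-16 \right)}} = - \frac{35117}{-6090} - \frac{25104}{3 - 16} = \left(-35117\right) \left(- \frac{1}{6090}\right) - \frac{25104}{-13} = \frac{35117}{6090} - - \frac{25104}{13} = \frac{35117}{6090} + \frac{25104}{13} = \frac{153339881}{79170}$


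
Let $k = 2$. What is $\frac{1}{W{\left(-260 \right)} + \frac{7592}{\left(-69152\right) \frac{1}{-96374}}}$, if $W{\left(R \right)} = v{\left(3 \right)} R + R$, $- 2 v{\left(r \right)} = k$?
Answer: $\frac{4322}{45729463} \approx 9.4512 \cdot 10^{-5}$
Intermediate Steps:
$v{\left(r \right)} = -1$ ($v{\left(r \right)} = \left(- \frac{1}{2}\right) 2 = -1$)
$W{\left(R \right)} = 0$ ($W{\left(R \right)} = - R + R = 0$)
$\frac{1}{W{\left(-260 \right)} + \frac{7592}{\left(-69152\right) \frac{1}{-96374}}} = \frac{1}{0 + \frac{7592}{\left(-69152\right) \frac{1}{-96374}}} = \frac{1}{0 + \frac{7592}{\left(-69152\right) \left(- \frac{1}{96374}\right)}} = \frac{1}{0 + \frac{7592}{\frac{34576}{48187}}} = \frac{1}{0 + 7592 \cdot \frac{48187}{34576}} = \frac{1}{0 + \frac{45729463}{4322}} = \frac{1}{\frac{45729463}{4322}} = \frac{4322}{45729463}$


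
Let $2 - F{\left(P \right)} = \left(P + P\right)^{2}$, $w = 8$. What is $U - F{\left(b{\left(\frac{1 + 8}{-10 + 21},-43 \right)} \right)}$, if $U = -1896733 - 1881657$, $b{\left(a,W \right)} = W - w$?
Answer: $-3767988$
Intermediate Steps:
$b{\left(a,W \right)} = -8 + W$ ($b{\left(a,W \right)} = W - 8 = -8 + W$)
$F{\left(P \right)} = 2 - 4 P^{2}$ ($F{\left(P \right)} = 2 - \left(P + P\right)^{2} = 2 - \left(2 P\right)^{2} = 2 - 4 P^{2}$)
$U = -3778390$ ($U = -1896733 - 1881657 = -3778390$)
$U - F{\left(b{\left(\frac{1 + 8}{-10 + 21},-43 \right)} \right)} = -3778390 - \left(2 - 4 \left(-8 - 43\right)^{2}\right) = -3778390 - \left(2 - 4 \left(-51\right)^{2}\right) = -3778390 - \left(2 - 10404\right) = -3778390 - -10402 = -3778390 + 10402 = -3767988$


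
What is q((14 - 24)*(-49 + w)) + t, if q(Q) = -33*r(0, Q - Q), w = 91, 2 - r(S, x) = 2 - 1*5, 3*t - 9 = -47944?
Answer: -48430/3 ≈ -16143.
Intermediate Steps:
t = -47935/3 (t = 3 + (1/3)*(-47944) = 3 - 47944/3 = -47935/3 ≈ -15978.)
r(S, x) = 5 (r(S, x) = 2 - (2 - 1*5) = 2 - (2 - 5) = 2 - 1*(-3) = 2 + 3 = 5)
q(Q) = -165 (q(Q) = -33*5 = -165)
q((14 - 24)*(-49 + w)) + t = -165 - 47935/3 = -48430/3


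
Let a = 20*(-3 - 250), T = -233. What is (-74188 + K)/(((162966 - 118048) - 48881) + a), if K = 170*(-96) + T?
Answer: 12963/1289 ≈ 10.057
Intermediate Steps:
K = -16553 (K = 170*(-96) - 233 = -16320 - 233 = -16553)
a = -5060 (a = 20*(-253) = -5060)
(-74188 + K)/(((162966 - 118048) - 48881) + a) = (-74188 - 16553)/(((162966 - 118048) - 48881) - 5060) = -90741/((44918 - 48881) - 5060) = -90741/(-3963 - 5060) = -90741/(-9023) = -90741*(-1/9023) = 12963/1289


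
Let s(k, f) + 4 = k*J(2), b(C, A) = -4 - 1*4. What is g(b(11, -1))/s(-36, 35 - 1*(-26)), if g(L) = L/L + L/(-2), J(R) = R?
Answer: -5/76 ≈ -0.065789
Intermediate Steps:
b(C, A) = -8 (b(C, A) = -4 - 4 = -8)
s(k, f) = -4 + 2*k (s(k, f) = -4 + k*2 = -4 + 2*k)
g(L) = 1 - L/2 (g(L) = 1 + L*(-½) = 1 - L/2)
g(b(11, -1))/s(-36, 35 - 1*(-26)) = (1 - ½*(-8))/(-4 + 2*(-36)) = (1 + 4)/(-4 - 72) = 5/(-76) = 5*(-1/76) = -5/76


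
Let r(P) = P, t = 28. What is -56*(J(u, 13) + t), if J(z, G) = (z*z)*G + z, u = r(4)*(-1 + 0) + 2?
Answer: -4368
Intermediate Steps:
u = -2 (u = 4*(-1 + 0) + 2 = 4*(-1) + 2 = -4 + 2 = -2)
J(z, G) = z + G*z**2 (J(z, G) = z**2*G + z = G*z**2 + z = z + G*z**2)
-56*(J(u, 13) + t) = -56*(-2*(1 + 13*(-2)) + 28) = -56*(-2*(1 - 26) + 28) = -56*(-2*(-25) + 28) = -56*(50 + 28) = -56*78 = -4368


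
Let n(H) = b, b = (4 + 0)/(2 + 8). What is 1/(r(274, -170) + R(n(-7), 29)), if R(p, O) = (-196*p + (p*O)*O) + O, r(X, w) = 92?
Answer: 1/379 ≈ 0.0026385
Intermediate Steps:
b = ⅖ (b = 4/10 = 4*(⅒) = ⅖ ≈ 0.40000)
n(H) = ⅖
R(p, O) = O - 196*p + p*O² (R(p, O) = (-196*p + (O*p)*O) + O = (-196*p + p*O²) + O = O - 196*p + p*O²)
1/(r(274, -170) + R(n(-7), 29)) = 1/(92 + (29 - 196*⅖ + (⅖)*29²)) = 1/(92 + (29 - 392/5 + (⅖)*841)) = 1/(92 + (29 - 392/5 + 1682/5)) = 1/(92 + 287) = 1/379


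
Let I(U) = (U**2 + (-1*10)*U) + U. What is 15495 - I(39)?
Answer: 14325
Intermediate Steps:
I(U) = U**2 - 9*U (I(U) = (U**2 - 10*U) + U = U**2 - 9*U)
15495 - I(39) = 15495 - 39*(-9 + 39) = 15495 - 39*30 = 15495 - 1*1170 = 15495 - 1170 = 14325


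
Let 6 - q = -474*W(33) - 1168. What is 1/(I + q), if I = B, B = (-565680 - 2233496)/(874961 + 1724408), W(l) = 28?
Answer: 2599369/37547685398 ≈ 6.9228e-5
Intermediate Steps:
B = -2799176/2599369 ≈ -1.0769
I = -2799176/2599369 ≈ -1.0769
q = 14446 (q = 6 - (-474*28 - 1168) = 6 - (-13272 - 1168) = 6 - 1*(-14440) = 6 + 14440 = 14446)
1/(I + q) = 1/(-2799176/2599369 + 14446) = 1/(37547685398/2599369) = 2599369/37547685398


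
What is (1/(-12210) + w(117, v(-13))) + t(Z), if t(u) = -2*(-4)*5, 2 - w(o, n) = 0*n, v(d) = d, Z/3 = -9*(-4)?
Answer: 512819/12210 ≈ 42.000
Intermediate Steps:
Z = 108 (Z = 3*(-9*(-4)) = 3*36 = 108)
w(o, n) = 2 (w(o, n) = 2 - 0*n = 2 - 1*0 = 2 + 0 = 2)
t(u) = 40 (t(u) = 8*5 = 40)
(1/(-12210) + w(117, v(-13))) + t(Z) = (1/(-12210) + 2) + 40 = (-1/12210 + 2) + 40 = 24419/12210 + 40 = 512819/12210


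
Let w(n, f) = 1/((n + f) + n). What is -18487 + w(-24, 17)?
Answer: -573098/31 ≈ -18487.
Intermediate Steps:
w(n, f) = 1/(f + 2*n) (w(n, f) = 1/((f + n) + n) = 1/(f + 2*n))
-18487 + w(-24, 17) = -18487 + 1/(17 + 2*(-24)) = -18487 + 1/(17 - 48) = -18487 + 1/(-31) = -18487 - 1/31 = -573098/31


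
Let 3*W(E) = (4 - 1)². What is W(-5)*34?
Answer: 102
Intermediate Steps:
W(E) = 3 (W(E) = (4 - 1)²/3 = (⅓)*3² = (⅓)*9 = 3)
W(-5)*34 = 3*34 = 102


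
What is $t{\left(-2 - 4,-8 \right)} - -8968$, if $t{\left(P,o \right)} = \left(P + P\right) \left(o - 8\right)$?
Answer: $9160$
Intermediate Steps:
$t{\left(P,o \right)} = 2 P \left(-8 + o\right)$
$t{\left(-2 - 4,-8 \right)} - -8968 = 2 \left(-2 - 4\right) \left(-8 - 8\right) - -8968 = 2 \left(-6\right) \left(-16\right) + 8968 = 192 + 8968 = 9160$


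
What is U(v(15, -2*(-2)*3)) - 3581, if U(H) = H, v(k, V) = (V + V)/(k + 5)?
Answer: -17899/5 ≈ -3579.8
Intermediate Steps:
v(k, V) = 2*V/(5 + k) (v(k, V) = (2*V)/(5 + k) = 2*V/(5 + k))
U(v(15, -2*(-2)*3)) - 3581 = 2*(-2*(-2)*3)/(5 + 15) - 3581 = 2*(4*3)/20 - 3581 = 2*12*(1/20) - 3581 = 6/5 - 3581 = -17899/5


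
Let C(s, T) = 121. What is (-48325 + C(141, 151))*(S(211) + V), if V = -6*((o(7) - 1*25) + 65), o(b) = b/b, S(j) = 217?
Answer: 1397916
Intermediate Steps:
o(b) = 1
V = -246 (V = -6*((1 - 1*25) + 65) = -6*((1 - 25) + 65) = -6*(-24 + 65) = -6*41 = -246)
(-48325 + C(141, 151))*(S(211) + V) = (-48325 + 121)*(217 - 246) = -48204*(-29) = 1397916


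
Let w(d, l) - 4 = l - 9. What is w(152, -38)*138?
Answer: -5934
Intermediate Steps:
w(d, l) = -5 + l (w(d, l) = 4 + (l - 9) = 4 + (-9 + l) = -5 + l)
w(152, -38)*138 = (-5 - 38)*138 = -43*138 = -5934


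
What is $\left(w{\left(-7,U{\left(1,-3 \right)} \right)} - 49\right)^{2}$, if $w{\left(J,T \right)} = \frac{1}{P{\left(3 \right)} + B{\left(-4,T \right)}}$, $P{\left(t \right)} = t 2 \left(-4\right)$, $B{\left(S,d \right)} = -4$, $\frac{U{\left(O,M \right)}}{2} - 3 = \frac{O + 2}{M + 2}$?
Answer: $\frac{1885129}{784} \approx 2404.5$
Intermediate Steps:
$U{\left(O,M \right)} = 6 + \frac{2 \left(2 + O\right)}{2 + M}$ ($U{\left(O,M \right)} = 6 + 2 \frac{O + 2}{M + 2} = 6 + 2 \frac{2 + O}{2 + M} = 6 + \frac{2 \left(2 + O\right)}{2 + M}$)
$P{\left(t \right)} = - 8 t$ ($P{\left(t \right)} = 2 t \left(-4\right) = - 8 t$)
$w{\left(J,T \right)} = - \frac{1}{28}$ ($w{\left(J,T \right)} = \frac{1}{\left(-8\right) 3 - 4} = \frac{1}{-24 - 4} = \frac{1}{-28} = - \frac{1}{28}$)
$\left(w{\left(-7,U{\left(1,-3 \right)} \right)} - 49\right)^{2} = \left(- \frac{1}{28} - 49\right)^{2} = \left(- \frac{1373}{28}\right)^{2} = \frac{1885129}{784}$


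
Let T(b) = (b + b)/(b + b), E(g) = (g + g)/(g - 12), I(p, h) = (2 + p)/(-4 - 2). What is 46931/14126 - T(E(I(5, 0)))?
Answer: 32805/14126 ≈ 2.3223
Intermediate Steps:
I(p, h) = -1/3 - p/6 (I(p, h) = (2 + p)/(-6) = (2 + p)*(-1/6) = -1/3 - p/6)
E(g) = 2*g/(-12 + g) (E(g) = (2*g)/(-12 + g) = 2*g/(-12 + g))
T(b) = 1 (T(b) = (2*b)/((2*b)) = (2*b)*(1/(2*b)) = 1)
46931/14126 - T(E(I(5, 0))) = 46931/14126 - 1*1 = 46931*(1/14126) - 1 = 46931/14126 - 1 = 32805/14126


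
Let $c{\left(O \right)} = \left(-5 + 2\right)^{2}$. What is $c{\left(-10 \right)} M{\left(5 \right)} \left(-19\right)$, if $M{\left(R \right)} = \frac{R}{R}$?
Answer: $-171$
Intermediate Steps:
$M{\left(R \right)} = 1$
$c{\left(O \right)} = 9$ ($c{\left(O \right)} = \left(-3\right)^{2} = 9$)
$c{\left(-10 \right)} M{\left(5 \right)} \left(-19\right) = 9 \cdot 1 \left(-19\right) = 9 \left(-19\right) = -171$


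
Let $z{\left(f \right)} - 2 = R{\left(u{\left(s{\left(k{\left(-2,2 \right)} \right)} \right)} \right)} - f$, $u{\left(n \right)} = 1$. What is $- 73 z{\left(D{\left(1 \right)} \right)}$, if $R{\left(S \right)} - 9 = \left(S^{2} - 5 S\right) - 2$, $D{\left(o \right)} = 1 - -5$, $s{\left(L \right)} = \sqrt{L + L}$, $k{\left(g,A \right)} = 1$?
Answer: $73$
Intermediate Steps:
$s{\left(L \right)} = \sqrt{2} \sqrt{L}$ ($s{\left(L \right)} = \sqrt{2 L} = \sqrt{2} \sqrt{L}$)
$D{\left(o \right)} = 6$ ($D{\left(o \right)} = 1 + 5 = 6$)
$R{\left(S \right)} = 7 + S^{2} - 5 S$ ($R{\left(S \right)} = 9 - \left(2 - S^{2} + 5 S\right) = 7 + S^{2} - 5 S$)
$z{\left(f \right)} = 5 - f$ ($z{\left(f \right)} = 2 - \left(-3 + f\right) = 5 - f$)
$- 73 z{\left(D{\left(1 \right)} \right)} = - 73 \left(5 - 6\right) = \left(-73\right) \left(-1\right) = 73$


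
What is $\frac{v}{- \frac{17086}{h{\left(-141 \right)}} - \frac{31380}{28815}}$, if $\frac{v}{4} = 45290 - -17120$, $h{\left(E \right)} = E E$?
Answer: $- \frac{4767050672820}{37206629} \approx -1.2812 \cdot 10^{5}$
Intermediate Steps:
$h{\left(E \right)} = E^{2}$
$v = 249640$ ($v = 4 \left(45290 - -17120\right) = 4 \left(45290 + 17120\right) = 4 \cdot 62410 = 249640$)
$\frac{v}{- \frac{17086}{h{\left(-141 \right)}} - \frac{31380}{28815}} = \frac{249640}{- \frac{17086}{\left(-141\right)^{2}} - \frac{31380}{28815}} = \frac{249640}{- \frac{17086}{19881} - \frac{2092}{1921}} = \frac{249640}{- \frac{74413258}{38191401}} = 249640 \left(- \frac{38191401}{74413258}\right) = - \frac{4767050672820}{37206629}$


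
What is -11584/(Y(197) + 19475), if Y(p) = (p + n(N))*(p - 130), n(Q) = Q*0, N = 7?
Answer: -5792/16337 ≈ -0.35453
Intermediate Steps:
n(Q) = 0
Y(p) = p*(-130 + p) (Y(p) = (p + 0)*(p - 130) = p*(-130 + p))
-11584/(Y(197) + 19475) = -11584/(197*(-130 + 197) + 19475) = -11584/(197*67 + 19475) = -11584/(13199 + 19475) = -11584/32674 = -11584*1/32674 = -5792/16337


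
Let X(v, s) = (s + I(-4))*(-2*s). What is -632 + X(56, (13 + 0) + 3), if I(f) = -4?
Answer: -1016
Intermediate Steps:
X(v, s) = -2*s*(-4 + s) (X(v, s) = (s - 4)*(-2*s) = (-4 + s)*(-2*s) = -2*s*(-4 + s))
-632 + X(56, (13 + 0) + 3) = -632 + 2*((13 + 0) + 3)*(4 - ((13 + 0) + 3)) = -632 + 2*(13 + 3)*(4 - (13 + 3)) = -632 + 2*16*(4 - 1*16) = -632 + 2*16*(4 - 16) = -632 + 2*16*(-12) = -632 - 384 = -1016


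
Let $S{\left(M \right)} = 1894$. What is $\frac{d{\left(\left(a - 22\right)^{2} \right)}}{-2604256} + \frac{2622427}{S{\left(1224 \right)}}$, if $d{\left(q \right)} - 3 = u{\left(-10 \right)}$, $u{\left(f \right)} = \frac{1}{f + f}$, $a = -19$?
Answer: $\frac{68294712437247}{49324608640} \approx 1384.6$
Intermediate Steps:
$u{\left(f \right)} = \frac{1}{2 f}$
$d{\left(q \right)} = \frac{59}{20}$ ($d{\left(q \right)} = 3 + \frac{1}{2 \left(-10\right)} = 3 + \frac{1}{2} \left(- \frac{1}{10}\right) = 3 - \frac{1}{20} = \frac{59}{20}$)
$\frac{d{\left(\left(a - 22\right)^{2} \right)}}{-2604256} + \frac{2622427}{S{\left(1224 \right)}} = \frac{59}{20 \left(-2604256\right)} + \frac{2622427}{1894} = \frac{59}{20} \left(- \frac{1}{2604256}\right) + 2622427 \cdot \frac{1}{1894} = - \frac{59}{52085120} + \frac{2622427}{1894} = \frac{68294712437247}{49324608640}$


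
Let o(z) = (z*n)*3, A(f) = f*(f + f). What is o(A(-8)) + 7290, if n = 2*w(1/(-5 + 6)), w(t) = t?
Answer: 8058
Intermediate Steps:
n = 2 (n = 2/(-5 + 6) = 2/1 = 2*1 = 2)
A(f) = 2*f² (A(f) = f*(2*f) = 2*f²)
o(z) = 6*z (o(z) = (z*2)*3 = (2*z)*3 = 6*z)
o(A(-8)) + 7290 = 6*(2*(-8)²) + 7290 = 6*(2*64) + 7290 = 6*128 + 7290 = 768 + 7290 = 8058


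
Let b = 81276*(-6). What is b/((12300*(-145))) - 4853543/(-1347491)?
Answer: 776117167633/200270849875 ≈ 3.8753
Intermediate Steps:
b = -487656
b/((12300*(-145))) - 4853543/(-1347491) = -487656/(12300*(-145)) - 4853543/(-1347491) = -487656/(-1783500) - 4853543*(-1/1347491) = -487656*(-1/1783500) + 4853543/1347491 = 40638/148625 + 4853543/1347491 = 776117167633/200270849875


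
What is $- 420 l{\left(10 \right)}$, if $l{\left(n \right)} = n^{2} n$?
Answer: $-420000$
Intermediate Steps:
$l{\left(n \right)} = n^{3}$
$- 420 l{\left(10 \right)} = - 420 \cdot 10^{3} = \left(-420\right) 1000 = -420000$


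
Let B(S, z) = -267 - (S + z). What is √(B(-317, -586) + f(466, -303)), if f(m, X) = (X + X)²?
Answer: 16*√1437 ≈ 606.52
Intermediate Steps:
B(S, z) = -267 - S - z (B(S, z) = -267 + (-S - z) = -267 - S - z)
f(m, X) = 4*X² (f(m, X) = (2*X)² = 4*X²)
√(B(-317, -586) + f(466, -303)) = √((-267 - 1*(-317) - 1*(-586)) + 4*(-303)²) = √((-267 + 317 + 586) + 4*91809) = √(636 + 367236) = √367872 = 16*√1437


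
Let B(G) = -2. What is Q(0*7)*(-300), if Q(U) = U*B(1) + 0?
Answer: 0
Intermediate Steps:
Q(U) = -2*U (Q(U) = U*(-2) + 0 = -2*U + 0 = -2*U)
Q(0*7)*(-300) = -0*7*(-300) = -2*0*(-300) = 0*(-300) = 0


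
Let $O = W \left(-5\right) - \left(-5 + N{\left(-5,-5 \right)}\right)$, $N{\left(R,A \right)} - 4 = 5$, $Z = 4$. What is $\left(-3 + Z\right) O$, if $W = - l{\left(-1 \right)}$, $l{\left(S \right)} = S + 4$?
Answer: $11$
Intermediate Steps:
$N{\left(R,A \right)} = 9$ ($N{\left(R,A \right)} = 4 + 5 = 9$)
$l{\left(S \right)} = 4 + S$
$W = -3$ ($W = - (4 - 1) = \left(-1\right) 3 = -3$)
$O = 11$ ($O = \left(-3\right) \left(-5\right) + \left(5 - 9\right) = 15 + \left(5 - 9\right) = 15 - 4 = 11$)
$\left(-3 + Z\right) O = \left(-3 + 4\right) 11 = 1 \cdot 11 = 11$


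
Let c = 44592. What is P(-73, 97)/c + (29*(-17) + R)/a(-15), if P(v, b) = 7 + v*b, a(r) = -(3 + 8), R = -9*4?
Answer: 3918559/81752 ≈ 47.932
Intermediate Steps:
R = -36
a(r) = -11 (a(r) = -1*11 = -11)
P(v, b) = 7 + b*v
P(-73, 97)/c + (29*(-17) + R)/a(-15) = (7 + 97*(-73))/44592 + (29*(-17) - 36)/(-11) = (7 - 7081)*(1/44592) + (-493 - 36)*(-1/11) = -7074*1/44592 - 529*(-1/11) = -1179/7432 + 529/11 = 3918559/81752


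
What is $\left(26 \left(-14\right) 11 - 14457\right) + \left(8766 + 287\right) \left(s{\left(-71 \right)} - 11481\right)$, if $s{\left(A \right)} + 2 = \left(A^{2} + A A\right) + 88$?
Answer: $-11905050$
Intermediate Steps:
$s{\left(A \right)} = 86 + 2 A^{2}$ ($s{\left(A \right)} = -2 + \left(\left(A^{2} + A A\right) + 88\right) = -2 + \left(\left(A^{2} + A^{2}\right) + 88\right) = -2 + \left(2 A^{2} + 88\right) = -2 + \left(88 + 2 A^{2}\right) = 86 + 2 A^{2}$)
$\left(26 \left(-14\right) 11 - 14457\right) + \left(8766 + 287\right) \left(s{\left(-71 \right)} - 11481\right) = \left(26 \left(-14\right) 11 - 14457\right) + \left(8766 + 287\right) \left(\left(86 + 2 \left(-71\right)^{2}\right) - 11481\right) = \left(\left(-364\right) 11 - 14457\right) + 9053 \left(\left(86 + 2 \cdot 5041\right) - 11481\right) = \left(-4004 - 14457\right) + 9053 \left(\left(86 + 10082\right) - 11481\right) = -18461 + 9053 \left(10168 - 11481\right) = -18461 + 9053 \left(-1313\right) = -18461 - 11886589 = -11905050$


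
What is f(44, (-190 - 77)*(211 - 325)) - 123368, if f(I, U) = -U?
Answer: -153806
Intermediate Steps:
f(44, (-190 - 77)*(211 - 325)) - 123368 = -(-190 - 77)*(211 - 325) - 123368 = -(-267)*(-114) - 123368 = -1*30438 - 123368 = -30438 - 123368 = -153806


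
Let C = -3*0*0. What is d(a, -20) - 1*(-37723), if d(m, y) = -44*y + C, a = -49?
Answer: 38603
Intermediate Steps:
C = 0 (C = 0*0 = 0)
d(m, y) = -44*y (d(m, y) = -44*y + 0 = -44*y)
d(a, -20) - 1*(-37723) = -44*(-20) - 1*(-37723) = 880 + 37723 = 38603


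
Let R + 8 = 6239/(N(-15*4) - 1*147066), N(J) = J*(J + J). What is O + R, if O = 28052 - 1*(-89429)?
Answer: 16430472379/139866 ≈ 1.1747e+5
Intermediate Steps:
N(J) = 2*J² (N(J) = J*(2*J) = 2*J²)
O = 117481 (O = 28052 + 89429 = 117481)
R = -1125167/139866 (R = -8 + 6239/(2*(-15*4)² - 1*147066) = -8 + 6239/(2*(-60)² - 147066) = -8 + 6239/(2*3600 - 147066) = -8 + 6239/(7200 - 147066) = -8 + 6239/(-139866) = -8 + 6239*(-1/139866) = -8 - 6239/139866 = -1125167/139866 ≈ -8.0446)
O + R = 117481 - 1125167/139866 = 16430472379/139866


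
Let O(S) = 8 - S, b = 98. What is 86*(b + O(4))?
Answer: 8772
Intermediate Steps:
86*(b + O(4)) = 86*(98 + (8 - 1*4)) = 86*(98 + (8 - 4)) = 86*(98 + 4) = 86*102 = 8772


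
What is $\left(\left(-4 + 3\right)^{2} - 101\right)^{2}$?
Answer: $10000$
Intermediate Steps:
$\left(\left(-4 + 3\right)^{2} - 101\right)^{2} = \left(\left(-1\right)^{2} - 101\right)^{2} = \left(1 - 101\right)^{2} = \left(-100\right)^{2} = 10000$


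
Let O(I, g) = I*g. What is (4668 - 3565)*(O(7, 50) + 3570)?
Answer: 4323760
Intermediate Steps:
(4668 - 3565)*(O(7, 50) + 3570) = (4668 - 3565)*(7*50 + 3570) = 1103*(350 + 3570) = 1103*3920 = 4323760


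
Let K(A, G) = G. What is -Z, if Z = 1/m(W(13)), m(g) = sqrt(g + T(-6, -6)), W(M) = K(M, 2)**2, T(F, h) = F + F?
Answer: I*sqrt(2)/4 ≈ 0.35355*I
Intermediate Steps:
T(F, h) = 2*F
W(M) = 4 (W(M) = 2**2 = 4)
m(g) = sqrt(-12 + g) (m(g) = sqrt(g + 2*(-6)) = sqrt(g - 12) = sqrt(-12 + g))
Z = -I*sqrt(2)/4 (Z = 1/(sqrt(-12 + 4)) = 1/(sqrt(-8)) = 1/(2*I*sqrt(2)) = -I*sqrt(2)/4 ≈ -0.35355*I)
-Z = -(-1)*I*sqrt(2)/4 = I*sqrt(2)/4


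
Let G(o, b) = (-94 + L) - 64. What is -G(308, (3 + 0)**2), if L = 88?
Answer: 70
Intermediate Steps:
G(o, b) = -70 (G(o, b) = (-94 + 88) - 64 = -6 - 64 = -70)
-G(308, (3 + 0)**2) = -1*(-70) = 70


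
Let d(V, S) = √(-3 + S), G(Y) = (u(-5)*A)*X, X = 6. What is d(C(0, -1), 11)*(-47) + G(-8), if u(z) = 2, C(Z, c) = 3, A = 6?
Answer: 72 - 94*√2 ≈ -60.936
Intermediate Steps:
G(Y) = 72 (G(Y) = (2*6)*6 = 12*6 = 72)
d(C(0, -1), 11)*(-47) + G(-8) = √(-3 + 11)*(-47) + 72 = √8*(-47) + 72 = (2*√2)*(-47) + 72 = -94*√2 + 72 = 72 - 94*√2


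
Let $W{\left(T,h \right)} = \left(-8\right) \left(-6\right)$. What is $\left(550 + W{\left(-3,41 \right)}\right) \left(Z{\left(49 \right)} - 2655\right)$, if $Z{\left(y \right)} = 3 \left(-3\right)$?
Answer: $-1593072$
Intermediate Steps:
$Z{\left(y \right)} = -9$
$W{\left(T,h \right)} = 48$
$\left(550 + W{\left(-3,41 \right)}\right) \left(Z{\left(49 \right)} - 2655\right) = \left(550 + 48\right) \left(-9 - 2655\right) = 598 \left(-2664\right) = -1593072$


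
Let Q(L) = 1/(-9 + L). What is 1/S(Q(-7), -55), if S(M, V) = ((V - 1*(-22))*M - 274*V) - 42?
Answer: 16/240481 ≈ 6.6533e-5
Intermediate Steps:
S(M, V) = -42 - 274*V + M*(22 + V) (S(M, V) = ((V + 22)*M - 274*V) - 42 = ((22 + V)*M - 274*V) - 42 = (M*(22 + V) - 274*V) - 42 = (-274*V + M*(22 + V)) - 42 = -42 - 274*V + M*(22 + V))
1/S(Q(-7), -55) = 1/(-42 - 274*(-55) + 22/(-9 - 7) - 55/(-9 - 7)) = 1/(-42 + 15070 + 22/(-16) - 55/(-16)) = 1/(-42 + 15070 + 22*(-1/16) - 1/16*(-55)) = 1/(-42 + 15070 - 11/8 + 55/16) = 1/(240481/16) = 16/240481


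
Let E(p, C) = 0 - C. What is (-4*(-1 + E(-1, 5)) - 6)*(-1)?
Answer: -18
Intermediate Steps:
E(p, C) = -C
(-4*(-1 + E(-1, 5)) - 6)*(-1) = (-4*(-1 - 1*5) - 6)*(-1) = (-4*(-1 - 5) - 6)*(-1) = (-4*(-6) - 6)*(-1) = (24 - 6)*(-1) = 18*(-1) = -18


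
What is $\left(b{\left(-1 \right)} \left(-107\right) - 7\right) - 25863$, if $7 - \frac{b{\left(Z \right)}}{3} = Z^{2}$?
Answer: $-27796$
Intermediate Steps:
$b{\left(Z \right)} = 21 - 3 Z^{2}$
$\left(b{\left(-1 \right)} \left(-107\right) - 7\right) - 25863 = \left(\left(21 - 3 \left(-1\right)^{2}\right) \left(-107\right) - 7\right) - 25863 = \left(\left(21 - 3\right) \left(-107\right) - 7\right) - 25863 = \left(18 \left(-107\right) - 7\right) - 25863 = \left(-1926 - 7\right) - 25863 = -1933 - 25863 = -27796$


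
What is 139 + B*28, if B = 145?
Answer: 4199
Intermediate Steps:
139 + B*28 = 139 + 145*28 = 139 + 4060 = 4199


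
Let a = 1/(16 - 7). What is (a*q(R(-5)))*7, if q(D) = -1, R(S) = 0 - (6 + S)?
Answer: -7/9 ≈ -0.77778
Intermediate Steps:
R(S) = -6 - S (R(S) = 0 + (-6 - S) = -6 - S)
a = ⅑ (a = 1/9 = ⅑ ≈ 0.11111)
(a*q(R(-5)))*7 = ((⅑)*(-1))*7 = -⅑*7 = -7/9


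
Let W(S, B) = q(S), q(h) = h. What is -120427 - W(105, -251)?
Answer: -120532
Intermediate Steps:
W(S, B) = S
-120427 - W(105, -251) = -120427 - 1*105 = -120427 - 105 = -120532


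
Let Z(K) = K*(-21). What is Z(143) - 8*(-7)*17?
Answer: -2051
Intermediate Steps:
Z(K) = -21*K
Z(143) - 8*(-7)*17 = -21*143 - 8*(-7)*17 = -3003 - (-56)*17 = -3003 - 1*(-952) = -3003 + 952 = -2051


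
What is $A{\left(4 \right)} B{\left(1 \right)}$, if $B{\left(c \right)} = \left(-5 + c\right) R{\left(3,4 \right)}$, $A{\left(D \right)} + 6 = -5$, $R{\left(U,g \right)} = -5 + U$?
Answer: $-88$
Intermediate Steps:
$A{\left(D \right)} = -11$ ($A{\left(D \right)} = -6 - 5 = -11$)
$B{\left(c \right)} = 10 - 2 c$ ($B{\left(c \right)} = \left(-5 + c\right) \left(-5 + 3\right) = \left(-5 + c\right) \left(-2\right) = 10 - 2 c$)
$A{\left(4 \right)} B{\left(1 \right)} = - 11 \left(10 - 2\right) = \left(-11\right) 8 = -88$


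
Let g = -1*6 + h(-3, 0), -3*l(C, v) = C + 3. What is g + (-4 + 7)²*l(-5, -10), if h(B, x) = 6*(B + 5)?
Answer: 12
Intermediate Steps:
h(B, x) = 30 + 6*B (h(B, x) = 6*(5 + B) = 30 + 6*B)
l(C, v) = -1 - C/3 (l(C, v) = -(C + 3)/3 = -(3 + C)/3 = -1 - C/3)
g = 6 (g = -1*6 + (30 + 6*(-3)) = -6 + (30 - 18) = -6 + 12 = 6)
g + (-4 + 7)²*l(-5, -10) = 6 + (-4 + 7)²*(-1 - ⅓*(-5)) = 6 + 3²*(-1 + 5/3) = 6 + 9*(⅔) = 6 + 6 = 12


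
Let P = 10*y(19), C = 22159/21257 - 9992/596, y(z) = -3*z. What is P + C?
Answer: -1855155305/3167293 ≈ -585.72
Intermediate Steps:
C = -49798295/3167293 (C = 22159*(1/21257) - 9992*1/596 = 22159/21257 - 2498/149 = -49798295/3167293 ≈ -15.723)
P = -570 (P = 10*(-3*19) = 10*(-57) = -570)
P + C = -570 - 49798295/3167293 = -1855155305/3167293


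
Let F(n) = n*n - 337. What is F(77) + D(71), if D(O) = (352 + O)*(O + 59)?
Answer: 60582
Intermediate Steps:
F(n) = -337 + n² (F(n) = n² - 337 = -337 + n²)
D(O) = (59 + O)*(352 + O) (D(O) = (352 + O)*(59 + O) = (59 + O)*(352 + O))
F(77) + D(71) = (-337 + 77²) + (20768 + 71² + 411*71) = (-337 + 5929) + (20768 + 5041 + 29181) = 5592 + 54990 = 60582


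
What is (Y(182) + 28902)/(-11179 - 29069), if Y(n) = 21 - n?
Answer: -28741/40248 ≈ -0.71410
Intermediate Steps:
(Y(182) + 28902)/(-11179 - 29069) = ((21 - 1*182) + 28902)/(-11179 - 29069) = ((21 - 182) + 28902)/(-40248) = (-161 + 28902)*(-1/40248) = 28741*(-1/40248) = -28741/40248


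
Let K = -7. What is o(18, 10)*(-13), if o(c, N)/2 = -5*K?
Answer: -910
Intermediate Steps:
o(c, N) = 70 (o(c, N) = 2*(-5*(-7)) = 2*35 = 70)
o(18, 10)*(-13) = 70*(-13) = -910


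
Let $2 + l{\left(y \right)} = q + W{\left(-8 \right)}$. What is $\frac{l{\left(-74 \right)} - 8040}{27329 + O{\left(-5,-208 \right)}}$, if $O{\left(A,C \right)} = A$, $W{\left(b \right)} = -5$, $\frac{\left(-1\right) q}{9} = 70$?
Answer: $- \frac{8677}{27324} \approx -0.31756$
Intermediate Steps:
$q = -630$ ($q = \left(-9\right) 70 = -630$)
$l{\left(y \right)} = -637$ ($l{\left(y \right)} = -2 - 635 = -637$)
$\frac{l{\left(-74 \right)} - 8040}{27329 + O{\left(-5,-208 \right)}} = \frac{-637 - 8040}{27329 - 5} = - \frac{8677}{27324}$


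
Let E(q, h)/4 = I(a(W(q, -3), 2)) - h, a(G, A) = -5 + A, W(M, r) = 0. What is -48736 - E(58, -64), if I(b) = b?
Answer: -48980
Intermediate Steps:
E(q, h) = -12 - 4*h (E(q, h) = 4*((-5 + 2) - h) = 4*(-3 - h) = -12 - 4*h)
-48736 - E(58, -64) = -48736 - (-12 - 4*(-64)) = -48736 - (-12 + 256) = -48736 - 1*244 = -48736 - 244 = -48980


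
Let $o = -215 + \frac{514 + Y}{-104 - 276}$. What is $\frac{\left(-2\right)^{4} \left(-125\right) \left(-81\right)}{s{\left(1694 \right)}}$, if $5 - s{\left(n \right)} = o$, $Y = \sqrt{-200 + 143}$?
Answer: $\frac{1726019280000}{2358388351} - \frac{20520000 i \sqrt{57}}{2358388351} \approx 731.86 - 0.06569 i$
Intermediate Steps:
$Y = i \sqrt{57}$ ($Y = \sqrt{-57} = i \sqrt{57} \approx 7.5498 i$)
$o = - \frac{41107}{190} - \frac{i \sqrt{57}}{380}$ ($o = -215 + \frac{514 + i \sqrt{57}}{-104 - 276} = -215 + \frac{514 + i \sqrt{57}}{-380} = -215 + \left(514 + i \sqrt{57}\right) \left(- \frac{1}{380}\right) = -215 - \left(\frac{257}{190} + \frac{i \sqrt{57}}{380}\right) = - \frac{41107}{190} - \frac{i \sqrt{57}}{380} \approx -216.35 - 0.019868 i$)
$s{\left(n \right)} = \frac{42057}{190} + \frac{i \sqrt{57}}{380}$ ($s{\left(n \right)} = 5 - \left(- \frac{41107}{190} - \frac{i \sqrt{57}}{380}\right) = 5 + \left(\frac{41107}{190} + \frac{i \sqrt{57}}{380}\right) = \frac{42057}{190} + \frac{i \sqrt{57}}{380}$)
$\frac{\left(-2\right)^{4} \left(-125\right) \left(-81\right)}{s{\left(1694 \right)}} = \frac{\left(-2\right)^{4} \left(-125\right) \left(-81\right)}{\frac{42057}{190} + \frac{i \sqrt{57}}{380}} = \frac{16 \left(-125\right) \left(-81\right)}{\frac{42057}{190} + \frac{i \sqrt{57}}{380}} = \frac{\left(-2000\right) \left(-81\right)}{\frac{42057}{190} + \frac{i \sqrt{57}}{380}} = \frac{162000}{\frac{42057}{190} + \frac{i \sqrt{57}}{380}}$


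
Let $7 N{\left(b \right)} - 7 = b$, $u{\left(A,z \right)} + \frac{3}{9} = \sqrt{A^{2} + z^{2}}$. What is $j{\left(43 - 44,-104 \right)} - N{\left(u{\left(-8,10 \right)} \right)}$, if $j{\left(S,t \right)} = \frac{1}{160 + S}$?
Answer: $- \frac{351}{371} - \frac{2 \sqrt{41}}{7} \approx -2.7756$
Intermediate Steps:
$u{\left(A,z \right)} = - \frac{1}{3} + \sqrt{A^{2} + z^{2}}$
$N{\left(b \right)} = 1 + \frac{b}{7}$
$j{\left(43 - 44,-104 \right)} - N{\left(u{\left(-8,10 \right)} \right)} = \frac{1}{160 + \left(43 - 44\right)} - \left(1 + \frac{- \frac{1}{3} + \sqrt{\left(-8\right)^{2} + 10^{2}}}{7}\right) = \frac{1}{160 - 1} - \left(1 + \frac{- \frac{1}{3} + \sqrt{64 + 100}}{7}\right) = \frac{1}{159} - \left(1 + \frac{- \frac{1}{3} + \sqrt{164}}{7}\right) = \frac{1}{159} - \left(1 + \frac{- \frac{1}{3} + 2 \sqrt{41}}{7}\right) = \frac{1}{159} - \left(1 - \left(\frac{1}{21} - \frac{2 \sqrt{41}}{7}\right)\right) = \frac{1}{159} - \left(\frac{20}{21} + \frac{2 \sqrt{41}}{7}\right) = - \frac{351}{371} - \frac{2 \sqrt{41}}{7}$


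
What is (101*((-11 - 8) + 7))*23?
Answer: -27876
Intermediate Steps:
(101*((-11 - 8) + 7))*23 = (101*(-19 + 7))*23 = (101*(-12))*23 = -1212*23 = -27876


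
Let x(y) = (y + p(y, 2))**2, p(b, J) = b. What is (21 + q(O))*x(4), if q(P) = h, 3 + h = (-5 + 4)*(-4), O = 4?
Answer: 1408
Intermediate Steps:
x(y) = 4*y**2 (x(y) = (y + y)**2 = (2*y)**2 = 4*y**2)
h = 1 (h = -3 + (-5 + 4)*(-4) = -3 - 1*(-4) = -3 + 4 = 1)
q(P) = 1
(21 + q(O))*x(4) = (21 + 1)*(4*4**2) = 22*(4*16) = 22*64 = 1408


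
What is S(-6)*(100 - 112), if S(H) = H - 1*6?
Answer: 144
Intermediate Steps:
S(H) = -6 + H (S(H) = H - 6 = -6 + H)
S(-6)*(100 - 112) = (-6 - 6)*(100 - 112) = -12*(-12) = 144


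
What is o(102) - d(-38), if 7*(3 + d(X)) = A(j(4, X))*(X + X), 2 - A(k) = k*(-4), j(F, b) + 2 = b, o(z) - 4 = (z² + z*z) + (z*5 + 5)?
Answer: 137302/7 ≈ 19615.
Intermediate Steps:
o(z) = 9 + 2*z² + 5*z (o(z) = 4 + ((z² + z*z) + (z*5 + 5)) = 4 + ((z² + z²) + (5*z + 5)) = 4 + (2*z² + (5 + 5*z)) = 4 + (5 + 2*z² + 5*z) = 9 + 2*z² + 5*z)
j(F, b) = -2 + b
A(k) = 2 + 4*k (A(k) = 2 - k*(-4) = 2 - (-4)*k = 2 + 4*k)
d(X) = -3 + 2*X*(-6 + 4*X)/7 (d(X) = -3 + ((2 + 4*(-2 + X))*(X + X))/7 = -3 + ((2 + (-8 + 4*X))*(2*X))/7 = -3 + ((-6 + 4*X)*(2*X))/7 = -3 + (2*X*(-6 + 4*X))/7 = -3 + 2*X*(-6 + 4*X)/7)
o(102) - d(-38) = (9 + 2*102² + 5*102) - (-3 + (4/7)*(-38)*(-3 + 2*(-38))) = (9 + 2*10404 + 510) - (-3 + (4/7)*(-38)*(-3 - 76)) = (9 + 20808 + 510) - (-3 + (4/7)*(-38)*(-79)) = 21327 - (-3 + 12008/7) = 21327 - 1*11987/7 = 21327 - 11987/7 = 137302/7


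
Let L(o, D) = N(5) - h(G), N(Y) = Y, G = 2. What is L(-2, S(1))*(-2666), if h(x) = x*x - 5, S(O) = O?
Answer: -15996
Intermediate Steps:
h(x) = -5 + x**2 (h(x) = x**2 - 5 = -5 + x**2)
L(o, D) = 6 (L(o, D) = 5 - (-5 + 2**2) = 5 - (-5 + 4) = 5 - 1*(-1) = 5 + 1 = 6)
L(-2, S(1))*(-2666) = 6*(-2666) = -15996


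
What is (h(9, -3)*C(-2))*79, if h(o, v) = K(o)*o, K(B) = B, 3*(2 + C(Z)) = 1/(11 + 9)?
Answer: -253827/20 ≈ -12691.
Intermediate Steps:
C(Z) = -119/60 (C(Z) = -2 + 1/(3*(11 + 9)) = -2 + (⅓)/20 = -2 + (⅓)*(1/20) = -2 + 1/60 = -119/60)
h(o, v) = o² (h(o, v) = o*o = o²)
(h(9, -3)*C(-2))*79 = (9²*(-119/60))*79 = (81*(-119/60))*79 = -3213/20*79 = -253827/20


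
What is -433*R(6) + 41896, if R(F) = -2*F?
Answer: 47092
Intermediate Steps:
-433*R(6) + 41896 = -(-866)*6 + 41896 = -433*(-12) + 41896 = 5196 + 41896 = 47092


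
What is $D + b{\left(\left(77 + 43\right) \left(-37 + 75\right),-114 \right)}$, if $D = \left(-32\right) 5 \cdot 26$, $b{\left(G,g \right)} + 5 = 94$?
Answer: $-4071$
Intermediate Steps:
$b{\left(G,g \right)} = 89$ ($b{\left(G,g \right)} = -5 + 94 = 89$)
$D = -4160$ ($D = \left(-160\right) 26 = -4160$)
$D + b{\left(\left(77 + 43\right) \left(-37 + 75\right),-114 \right)} = -4160 + 89 = -4071$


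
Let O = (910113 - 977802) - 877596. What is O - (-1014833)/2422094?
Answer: -2289568111957/2422094 ≈ -9.4529e+5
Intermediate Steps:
O = -945285 (O = -67689 - 877596 = -945285)
O - (-1014833)/2422094 = -945285 - (-1014833)/2422094 = -945285 - 1*(-1014833/2422094) = -945285 + 1014833/2422094 = -2289568111957/2422094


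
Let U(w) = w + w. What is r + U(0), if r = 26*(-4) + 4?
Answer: -100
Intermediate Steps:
U(w) = 2*w
r = -100 (r = -104 + 4 = -100)
r + U(0) = -100 + 2*0 = -100 + 0 = -100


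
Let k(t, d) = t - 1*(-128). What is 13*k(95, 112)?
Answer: 2899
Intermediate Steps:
k(t, d) = 128 + t (k(t, d) = t + 128 = 128 + t)
13*k(95, 112) = 13*(128 + 95) = 13*223 = 2899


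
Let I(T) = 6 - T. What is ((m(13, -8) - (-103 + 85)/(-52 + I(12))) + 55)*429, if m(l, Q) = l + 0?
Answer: 842127/29 ≈ 29039.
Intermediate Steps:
m(l, Q) = l
((m(13, -8) - (-103 + 85)/(-52 + I(12))) + 55)*429 = ((13 - (-103 + 85)/(-52 + (6 - 1*12))) + 55)*429 = ((13 - (-18)/(-52 + (6 - 12))) + 55)*429 = ((13 - (-18)/(-52 - 6)) + 55)*429 = ((13 - (-18)/(-58)) + 55)*429 = ((13 - (-18)*(-1)/58) + 55)*429 = ((13 - 1*9/29) + 55)*429 = ((13 - 9/29) + 55)*429 = (368/29 + 55)*429 = (1963/29)*429 = 842127/29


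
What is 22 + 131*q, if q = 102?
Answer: 13384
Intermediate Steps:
22 + 131*q = 22 + 131*102 = 22 + 13362 = 13384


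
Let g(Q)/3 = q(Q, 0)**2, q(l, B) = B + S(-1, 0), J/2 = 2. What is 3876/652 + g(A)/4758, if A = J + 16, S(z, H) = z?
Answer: 1536997/258518 ≈ 5.9454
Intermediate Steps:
J = 4 (J = 2*2 = 4)
q(l, B) = -1 + B (q(l, B) = B - 1 = -1 + B)
A = 20 (A = 4 + 16 = 20)
g(Q) = 3 (g(Q) = 3*(-1 + 0)**2 = 3*(-1)**2 = 3*1 = 3)
3876/652 + g(A)/4758 = 3876/652 + 3/4758 = 3876*(1/652) + 3*(1/4758) = 969/163 + 1/1586 = 1536997/258518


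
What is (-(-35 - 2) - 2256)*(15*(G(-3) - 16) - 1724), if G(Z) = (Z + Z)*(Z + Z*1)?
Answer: 3159856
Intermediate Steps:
G(Z) = 4*Z**2 (G(Z) = (2*Z)*(Z + Z) = (2*Z)*(2*Z) = 4*Z**2)
(-(-35 - 2) - 2256)*(15*(G(-3) - 16) - 1724) = (-(-35 - 2) - 2256)*(15*(4*(-3)**2 - 16) - 1724) = (-1*(-37) - 2256)*(15*(4*9 - 16) - 1724) = (37 - 2256)*(15*(36 - 16) - 1724) = -2219*(15*20 - 1724) = -2219*(300 - 1724) = -2219*(-1424) = 3159856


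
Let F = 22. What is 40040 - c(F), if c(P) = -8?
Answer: 40048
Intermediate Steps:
40040 - c(F) = 40040 - 1*(-8) = 40040 + 8 = 40048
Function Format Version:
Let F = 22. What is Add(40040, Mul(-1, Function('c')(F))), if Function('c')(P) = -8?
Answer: 40048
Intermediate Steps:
Add(40040, Mul(-1, Function('c')(F))) = Add(40040, Mul(-1, -8)) = Add(40040, 8) = 40048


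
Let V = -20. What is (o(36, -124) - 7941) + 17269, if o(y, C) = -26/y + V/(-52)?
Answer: 2182673/234 ≈ 9327.7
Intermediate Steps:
o(y, C) = 5/13 - 26/y (o(y, C) = -26/y - 20/(-52) = -26/y - 20*(-1/52) = -26/y + 5/13 = 5/13 - 26/y)
(o(36, -124) - 7941) + 17269 = ((5/13 - 26/36) - 7941) + 17269 = ((5/13 - 26*1/36) - 7941) + 17269 = ((5/13 - 13/18) - 7941) + 17269 = (-79/234 - 7941) + 17269 = -1858273/234 + 17269 = 2182673/234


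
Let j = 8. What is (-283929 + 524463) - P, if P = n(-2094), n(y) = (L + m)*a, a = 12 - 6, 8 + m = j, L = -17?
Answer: 240636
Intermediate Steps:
m = 0 (m = -8 + 8 = 0)
a = 6
n(y) = -102 (n(y) = (-17 + 0)*6 = -17*6 = -102)
P = -102
(-283929 + 524463) - P = (-283929 + 524463) - 1*(-102) = 240534 + 102 = 240636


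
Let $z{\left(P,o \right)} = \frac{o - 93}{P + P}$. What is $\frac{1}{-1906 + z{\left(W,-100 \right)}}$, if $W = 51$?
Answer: $- \frac{102}{194605} \approx -0.00052414$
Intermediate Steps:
$z{\left(P,o \right)} = \frac{-93 + o}{2 P}$
$\frac{1}{-1906 + z{\left(W,-100 \right)}} = \frac{1}{-1906 + \frac{-93 - 100}{2 \cdot 51}} = \frac{1}{-1906 + \frac{1}{2} \cdot \frac{1}{51} \left(-193\right)} = \frac{1}{-1906 - \frac{193}{102}} = \frac{1}{- \frac{194605}{102}} = - \frac{102}{194605}$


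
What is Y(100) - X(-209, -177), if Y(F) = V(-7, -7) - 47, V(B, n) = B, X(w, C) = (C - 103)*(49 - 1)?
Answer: 13386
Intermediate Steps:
X(w, C) = -4944 + 48*C (X(w, C) = (-103 + C)*48 = -4944 + 48*C)
Y(F) = -54 (Y(F) = -7 - 47 = -54)
Y(100) - X(-209, -177) = -54 - (-4944 + 48*(-177)) = -54 - (-4944 - 8496) = -54 - 1*(-13440) = -54 + 13440 = 13386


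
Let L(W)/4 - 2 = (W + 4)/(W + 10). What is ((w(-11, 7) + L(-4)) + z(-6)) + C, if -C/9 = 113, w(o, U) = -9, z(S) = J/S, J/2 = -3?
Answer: -1017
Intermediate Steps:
J = -6 (J = 2*(-3) = -6)
z(S) = -6/S
L(W) = 8 + 4*(4 + W)/(10 + W) (L(W) = 8 + 4*((W + 4)/(W + 10)) = 8 + 4*((4 + W)/(10 + W)) = 8 + 4*(4 + W)/(10 + W))
C = -1017 (C = -9*113 = -1017)
((w(-11, 7) + L(-4)) + z(-6)) + C = ((-9 + 12*(8 - 4)/(10 - 4)) - 6/(-6)) - 1017 = ((-9 + 12*4/6) - 6*(-⅙)) - 1017 = ((-9 + 12*(⅙)*4) + 1) - 1017 = ((-9 + 8) + 1) - 1017 = (-1 + 1) - 1017 = 0 - 1017 = -1017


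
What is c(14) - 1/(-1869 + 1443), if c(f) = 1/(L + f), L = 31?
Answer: 157/6390 ≈ 0.024570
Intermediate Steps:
c(f) = 1/(31 + f)
c(14) - 1/(-1869 + 1443) = 1/(31 + 14) - 1/(-1869 + 1443) = 1/45 - 1/(-426) = 1/45 - 1*(-1/426) = 1/45 + 1/426 = 157/6390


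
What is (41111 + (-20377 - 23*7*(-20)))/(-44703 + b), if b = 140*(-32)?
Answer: -23954/49183 ≈ -0.48704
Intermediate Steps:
b = -4480
(41111 + (-20377 - 23*7*(-20)))/(-44703 + b) = (41111 + (-20377 - 23*7*(-20)))/(-44703 - 4480) = (41111 + (-20377 - 161*(-20)))/(-49183) = (41111 + (-20377 + 3220))*(-1/49183) = (41111 - 17157)*(-1/49183) = 23954*(-1/49183) = -23954/49183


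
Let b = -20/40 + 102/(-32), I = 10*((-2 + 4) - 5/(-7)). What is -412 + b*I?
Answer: -28677/56 ≈ -512.09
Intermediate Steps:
I = 190/7 (I = 10*(2 - 5*(-⅐)) = 10*(2 + 5/7) = 10*(19/7) = 190/7 ≈ 27.143)
b = -59/16 (b = -20*1/40 + 102*(-1/32) = -½ - 51/16 = -59/16 ≈ -3.6875)
-412 + b*I = -412 - 59/16*190/7 = -412 - 5605/56 = -28677/56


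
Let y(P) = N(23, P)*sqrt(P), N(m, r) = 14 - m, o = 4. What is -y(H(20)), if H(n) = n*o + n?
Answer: 90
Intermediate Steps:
H(n) = 5*n (H(n) = n*4 + n = 4*n + n = 5*n)
y(P) = -9*sqrt(P) (y(P) = (14 - 1*23)*sqrt(P) = (14 - 23)*sqrt(P) = -9*sqrt(P))
-y(H(20)) = -(-9)*sqrt(5*20) = -(-9)*sqrt(100) = -(-9)*10 = -1*(-90) = 90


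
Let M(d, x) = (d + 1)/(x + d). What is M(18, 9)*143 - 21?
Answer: 2150/27 ≈ 79.630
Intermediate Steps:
M(d, x) = (1 + d)/(d + x)
M(18, 9)*143 - 21 = ((1 + 18)/(18 + 9))*143 - 21 = (19/27)*143 - 21 = 2717/27 - 21 = 2150/27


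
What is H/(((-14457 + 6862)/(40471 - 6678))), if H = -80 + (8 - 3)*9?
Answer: 33793/217 ≈ 155.73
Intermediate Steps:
H = -35 (H = -80 + 5*9 = -80 + 45 = -35)
H/(((-14457 + 6862)/(40471 - 6678))) = -35*(40471 - 6678)/(-14457 + 6862) = -35/((-7595/33793)) = -35/((-7595*1/33793)) = -35/(-7595/33793) = -35*(-33793/7595) = 33793/217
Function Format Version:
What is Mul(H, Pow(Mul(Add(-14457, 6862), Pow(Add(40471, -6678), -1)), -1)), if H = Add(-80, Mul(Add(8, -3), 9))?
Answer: Rational(33793, 217) ≈ 155.73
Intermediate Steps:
H = -35 (H = Add(-80, Mul(5, 9)) = Add(-80, 45) = -35)
Mul(H, Pow(Mul(Add(-14457, 6862), Pow(Add(40471, -6678), -1)), -1)) = Mul(-35, Pow(Mul(Add(-14457, 6862), Pow(Add(40471, -6678), -1)), -1)) = Mul(-35, Pow(Mul(-7595, Pow(33793, -1)), -1)) = Mul(-35, Pow(Mul(-7595, Rational(1, 33793)), -1)) = Mul(-35, Pow(Rational(-7595, 33793), -1)) = Mul(-35, Rational(-33793, 7595)) = Rational(33793, 217)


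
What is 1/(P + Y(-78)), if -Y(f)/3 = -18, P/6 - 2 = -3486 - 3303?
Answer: -1/40668 ≈ -2.4589e-5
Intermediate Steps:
P = -40722 (P = 12 + 6*(-3486 - 3303) = 12 + 6*(-6789) = 12 - 40734 = -40722)
Y(f) = 54 (Y(f) = -3*(-18) = 54)
1/(P + Y(-78)) = 1/(-40722 + 54) = 1/(-40668) = -1/40668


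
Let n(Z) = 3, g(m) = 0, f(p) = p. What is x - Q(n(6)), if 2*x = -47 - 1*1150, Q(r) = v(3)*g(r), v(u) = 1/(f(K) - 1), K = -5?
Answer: -1197/2 ≈ -598.50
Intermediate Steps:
v(u) = -⅙ (v(u) = 1/(-5 - 1) = 1/(-6) = -⅙)
Q(r) = 0 (Q(r) = -⅙*0 = 0)
x = -1197/2 (x = (-47 - 1*1150)/2 = (-47 - 1150)/2 = (½)*(-1197) = -1197/2 ≈ -598.50)
x - Q(n(6)) = -1197/2 - 1*0 = -1197/2 + 0 = -1197/2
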